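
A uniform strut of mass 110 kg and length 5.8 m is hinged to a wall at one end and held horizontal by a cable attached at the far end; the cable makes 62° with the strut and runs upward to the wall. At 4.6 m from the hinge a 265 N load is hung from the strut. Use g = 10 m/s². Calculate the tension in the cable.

Take torques about the hinge: T sin 62° · 5.8 = 110×10×2.9 + 265×4.6 = 4409 N·m.
So T = 4409 / (0.8829 × 5.8) = 860.95 N.

T ≈ 861 N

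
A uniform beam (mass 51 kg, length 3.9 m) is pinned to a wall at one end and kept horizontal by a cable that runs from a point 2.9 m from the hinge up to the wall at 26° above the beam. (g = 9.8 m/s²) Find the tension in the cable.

T ≈ 767 N

Take torques about the hinge: T sin 26° · 2.9 = 51×9.8×1.95 = 974.61 N·m.
So T = 974.61 / (0.4384 × 2.9) = 766.64 N.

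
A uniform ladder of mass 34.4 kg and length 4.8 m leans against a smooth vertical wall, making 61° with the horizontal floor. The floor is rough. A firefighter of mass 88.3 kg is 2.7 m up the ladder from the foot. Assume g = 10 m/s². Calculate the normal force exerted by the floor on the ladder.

ΣF_y = 0: N_floor = 34.4×10 + 88.3×10 = 1227 N.

N_floor ≈ 1230 N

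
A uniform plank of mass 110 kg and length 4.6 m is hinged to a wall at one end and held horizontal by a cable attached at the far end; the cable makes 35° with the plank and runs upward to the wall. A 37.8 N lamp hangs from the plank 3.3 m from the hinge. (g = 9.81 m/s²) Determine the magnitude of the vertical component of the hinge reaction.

Take torques about the hinge: T sin 35° · 4.6 = 110×9.81×2.3 + 37.8×3.3 = 2606.7 N·m.
So T = 2606.7 / (0.5736 × 4.6) = 987.95 N.
ΣF_y = 0: H_y = (110×9.81 + 37.8) − T sin 35° = 1116.9 − 566.67 = 550.23 N.

|H_y| ≈ 550 N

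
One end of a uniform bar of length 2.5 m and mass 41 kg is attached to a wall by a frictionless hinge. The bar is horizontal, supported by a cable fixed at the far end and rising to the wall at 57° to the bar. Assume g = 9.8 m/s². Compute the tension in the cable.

Take torques about the hinge: T sin 57° · 2.5 = 41×9.8×1.25 = 502.25 N·m.
So T = 502.25 / (0.8387 × 2.5) = 239.55 N.

T ≈ 240 N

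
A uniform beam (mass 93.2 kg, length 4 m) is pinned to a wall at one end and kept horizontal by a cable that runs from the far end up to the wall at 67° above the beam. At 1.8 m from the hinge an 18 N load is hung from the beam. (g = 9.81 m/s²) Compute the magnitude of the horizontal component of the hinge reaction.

H_x ≈ 197 N

Take torques about the hinge: T sin 67° · 4 = 93.2×9.81×2 + 18×1.8 = 1861 N·m.
So T = 1861 / (0.9205 × 4) = 505.42 N.
ΣF_x = 0: H_x = T cos 67° = 197.49 N.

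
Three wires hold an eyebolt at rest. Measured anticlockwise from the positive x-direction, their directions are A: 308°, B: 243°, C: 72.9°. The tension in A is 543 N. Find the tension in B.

T_B ≈ 2590 N

Resolve: ΣF_x = 543 cos 308° + T_B cos 243° + T_C cos 72.9° = 0.
        ΣF_y = 543 sin 308° + T_B sin 243° + T_C sin 72.9° = 0.
The known terms sum to (334.3, -427.9) N, so -0.4540 T_B + 0.2940 T_C = -334.3 and -0.8910 T_B + 0.9558 T_C = 427.9.
Solving simultaneously: T_B = 2590 N, T_C = 2862 N.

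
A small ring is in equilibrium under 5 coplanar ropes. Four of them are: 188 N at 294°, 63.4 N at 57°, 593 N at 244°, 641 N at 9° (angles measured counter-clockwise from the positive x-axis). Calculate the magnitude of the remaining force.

Sum the known components: ΣF_x = 484.2 N, ΣF_y = -551.3 N.
For equilibrium the remaining force must supply (−ΣF_x, −ΣF_y) = (-484.2, 551.3) N.
Magnitude = √((-484.2)² + (551.3)²) = 733.7 N; direction = atan2(551.3, -484.2) = 131.3°.

F ≈ 734 N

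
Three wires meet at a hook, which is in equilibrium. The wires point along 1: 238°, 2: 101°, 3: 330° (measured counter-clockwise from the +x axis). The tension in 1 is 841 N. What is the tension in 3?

T_3 ≈ 760 N

Resolve: ΣF_x = 841 cos 238° + T_2 cos 101° + T_3 cos 330° = 0.
        ΣF_y = 841 sin 238° + T_2 sin 101° + T_3 sin 330° = 0.
The known terms sum to (-445.7, -713.2) N, so -0.1908 T_2 + 0.8660 T_3 = 445.7 and 0.9816 T_2 − 0.5000 T_3 = 713.2.
Solving simultaneously: T_2 = 1114 N, T_3 = 760 N.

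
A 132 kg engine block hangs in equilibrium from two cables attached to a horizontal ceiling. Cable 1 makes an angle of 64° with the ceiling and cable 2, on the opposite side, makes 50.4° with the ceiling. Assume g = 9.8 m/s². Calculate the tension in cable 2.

Weight W = 132 × 9.8 = 1294 N acts straight down.
Horizontal: T_1 cos 64° = T_2 cos 50.4°  →  T_1 = 1.454 T_2.
Vertical: T_1 sin 64° + T_2 sin 50.4° = 1294.
Substituting the horizontal relation into the vertical equation gives 2.077 T_2 = 1294, so T_2 = 622.7 N.

T_2 ≈ 623 N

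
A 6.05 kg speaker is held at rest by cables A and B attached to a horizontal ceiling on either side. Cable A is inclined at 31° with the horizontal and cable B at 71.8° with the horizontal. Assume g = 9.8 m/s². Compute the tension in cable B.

T_B ≈ 52.1 N

Weight W = 6.05 × 9.8 = 59.29 N acts straight down.
Horizontal: T_A cos 31° = T_B cos 71.8°  →  T_A = 0.3644 T_B.
Vertical: T_A sin 31° + T_B sin 71.8° = 59.29.
Substituting the horizontal relation into the vertical equation gives 1.138 T_B = 59.29, so T_B = 52.12 N.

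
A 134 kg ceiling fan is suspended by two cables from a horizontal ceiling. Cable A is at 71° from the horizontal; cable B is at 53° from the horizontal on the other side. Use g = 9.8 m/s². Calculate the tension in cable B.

Weight W = 134 × 9.8 = 1313 N acts straight down.
Horizontal: T_A cos 71° = T_B cos 53°  →  T_A = 1.849 T_B.
Vertical: T_A sin 71° + T_B sin 53° = 1313.
Substituting the horizontal relation into the vertical equation gives 2.546 T_B = 1313, so T_B = 515.7 N.

T_B ≈ 516 N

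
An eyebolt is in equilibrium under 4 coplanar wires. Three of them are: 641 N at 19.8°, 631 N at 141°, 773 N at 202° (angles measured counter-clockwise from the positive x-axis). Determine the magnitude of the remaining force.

F ≈ 686 N

Sum the known components: ΣF_x = -604 N, ΣF_y = 324.7 N.
For equilibrium the remaining force must supply (−ΣF_x, −ΣF_y) = (604, -324.7) N.
Magnitude = √((604)² + (-324.7)²) = 685.7 N; direction = atan2(-324.7, 604) = 331.7°.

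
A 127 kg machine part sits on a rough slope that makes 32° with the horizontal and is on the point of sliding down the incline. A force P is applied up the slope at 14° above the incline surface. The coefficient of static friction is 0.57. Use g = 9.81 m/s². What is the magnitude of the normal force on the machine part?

On the verge of sliding down the incline, friction equals μN and acts up the slope.
Perpendicular: N + P sin 14° = W cos 32° = 1057 N.
Along incline: P cos 14° + μN = W sin 32° with W sin 32° = 660.2 N.
Solving the pair for P and N: P = 69.65 N, N = 1040 N (and f = μN = 592.6 N).

N ≈ 1040 N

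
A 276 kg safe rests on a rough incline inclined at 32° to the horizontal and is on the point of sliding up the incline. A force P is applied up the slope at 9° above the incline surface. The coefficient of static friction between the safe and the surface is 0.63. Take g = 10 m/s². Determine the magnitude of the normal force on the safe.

On the verge of sliding up the incline, friction equals μN and acts down the slope.
Perpendicular: N + P sin 9° = W cos 32° = 2341 N.
Along incline: P cos 9° = W sin 32° + μN  with W sin 32° = 1463 N.
Solving the pair for P and N: P = 2704 N, N = 1918 N (and f = μN = 1208 N).

N ≈ 1920 N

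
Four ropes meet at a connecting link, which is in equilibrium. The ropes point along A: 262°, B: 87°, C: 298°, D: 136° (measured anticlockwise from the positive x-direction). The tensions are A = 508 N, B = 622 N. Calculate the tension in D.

T_D ≈ 70.4 N

Resolve: ΣF_x = 508 cos 262° + 622 cos 87° + T_C cos 298° + T_D cos 136° = 0.
        ΣF_y = 508 sin 262° + 622 sin 87° + T_C sin 298° + T_D sin 136° = 0.
The known terms sum to (-38.15, 118.1) N, so 0.4695 T_C − 0.7193 T_D = 38.15 and -0.8829 T_C + 0.6947 T_D = -118.1.
Solving simultaneously: T_C = 189.1 N, T_D = 70.41 N.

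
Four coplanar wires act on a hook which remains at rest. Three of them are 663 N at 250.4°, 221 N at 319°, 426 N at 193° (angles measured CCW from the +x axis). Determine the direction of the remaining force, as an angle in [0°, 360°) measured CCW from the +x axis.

Sum the known components: ΣF_x = -470.7 N, ΣF_y = -865.4 N.
For equilibrium the remaining force must supply (−ΣF_x, −ΣF_y) = (470.7, 865.4) N.
Magnitude = √((470.7)² + (865.4)²) = 985.1 N; direction = atan2(865.4, 470.7) = 61.5°.

θ ≈ 61.5°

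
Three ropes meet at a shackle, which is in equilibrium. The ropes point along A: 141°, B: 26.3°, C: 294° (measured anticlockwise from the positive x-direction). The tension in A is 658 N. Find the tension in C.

T_C ≈ 598 N

Resolve: ΣF_x = 658 cos 141° + T_B cos 26.3° + T_C cos 294° = 0.
        ΣF_y = 658 sin 141° + T_B sin 26.3° + T_C sin 294° = 0.
The known terms sum to (-511.4, 414.1) N, so 0.8965 T_B + 0.4067 T_C = 511.4 and 0.4431 T_B − 0.9135 T_C = -414.1.
Solving simultaneously: T_B = 299 N, T_C = 598.3 N.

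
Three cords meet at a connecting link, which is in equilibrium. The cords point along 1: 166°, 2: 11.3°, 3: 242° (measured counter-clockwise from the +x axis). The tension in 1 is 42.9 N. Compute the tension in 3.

T_3 ≈ 23.7 N

Resolve: ΣF_x = 42.9 cos 166° + T_2 cos 11.3° + T_3 cos 242° = 0.
        ΣF_y = 42.9 sin 166° + T_2 sin 11.3° + T_3 sin 242° = 0.
The known terms sum to (-41.63, 10.38) N, so 0.9806 T_2 − 0.4695 T_3 = 41.63 and 0.1959 T_2 − 0.8829 T_3 = -10.38.
Solving simultaneously: T_2 = 53.79 N, T_3 = 23.69 N.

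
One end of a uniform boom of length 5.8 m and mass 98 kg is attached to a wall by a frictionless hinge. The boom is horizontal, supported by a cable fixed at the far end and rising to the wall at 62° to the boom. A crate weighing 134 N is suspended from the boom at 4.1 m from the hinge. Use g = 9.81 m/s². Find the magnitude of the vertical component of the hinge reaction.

|H_y| ≈ 520 N

Take torques about the hinge: T sin 62° · 5.8 = 98×9.81×2.9 + 134×4.1 = 3337.4 N·m.
So T = 3337.4 / (0.8829 × 5.8) = 651.7 N.
ΣF_y = 0: H_y = (98×9.81 + 134) − T sin 62° = 1095.4 − 575.41 = 519.97 N.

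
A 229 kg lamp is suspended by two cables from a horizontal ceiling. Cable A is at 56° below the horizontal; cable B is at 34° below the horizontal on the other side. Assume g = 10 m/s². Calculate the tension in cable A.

Weight W = 229 × 10 = 2290 N acts straight down.
Horizontal: T_A cos 56° = T_B cos 34°  →  T_B = 0.6745 T_A.
Vertical: T_A sin 56° + T_B sin 34° = 2290.
Substituting the horizontal relation into the vertical equation gives 1.206 T_A = 2290, so T_A = 1898 N.

T_A ≈ 1900 N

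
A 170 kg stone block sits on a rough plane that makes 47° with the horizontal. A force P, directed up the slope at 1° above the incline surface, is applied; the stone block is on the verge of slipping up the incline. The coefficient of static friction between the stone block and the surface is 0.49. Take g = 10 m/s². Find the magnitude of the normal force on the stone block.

On the verge of sliding up the incline, friction equals μN and acts down the slope.
Perpendicular: N + P sin 1° = W cos 47° = 1159 N.
Along incline: P cos 1° = W sin 47° + μN  with W sin 47° = 1243 N.
Solving the pair for P and N: P = 1796 N, N = 1128 N (and f = μN = 552.7 N).

N ≈ 1130 N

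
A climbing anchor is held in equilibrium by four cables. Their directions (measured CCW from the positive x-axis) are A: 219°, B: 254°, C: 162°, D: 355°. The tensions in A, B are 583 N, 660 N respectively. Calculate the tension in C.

T_C ≈ 4680 N

Resolve: ΣF_x = 583 cos 219° + 660 cos 254° + T_C cos 162° + T_D cos 355° = 0.
        ΣF_y = 583 sin 219° + 660 sin 254° + T_C sin 162° + T_D sin 355° = 0.
The known terms sum to (-635, -1001) N, so -0.9511 T_C + 0.9962 T_D = 635 and 0.3090 T_C − 0.0872 T_D = 1001.
Solving simultaneously: T_C = 4680 N, T_D = 5106 N.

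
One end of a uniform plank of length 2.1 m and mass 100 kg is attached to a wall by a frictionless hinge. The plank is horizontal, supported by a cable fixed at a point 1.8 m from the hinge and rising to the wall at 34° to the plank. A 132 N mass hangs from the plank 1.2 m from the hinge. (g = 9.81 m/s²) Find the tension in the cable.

T ≈ 1180 N

Take torques about the hinge: T sin 34° · 1.8 = 100×9.81×1.05 + 132×1.2 = 1188.5 N·m.
So T = 1188.5 / (0.5592 × 1.8) = 1180.7 N.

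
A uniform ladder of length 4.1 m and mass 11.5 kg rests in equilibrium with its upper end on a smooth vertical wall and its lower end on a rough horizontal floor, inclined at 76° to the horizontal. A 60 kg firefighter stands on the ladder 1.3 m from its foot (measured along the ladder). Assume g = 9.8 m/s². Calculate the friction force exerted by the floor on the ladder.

f ≈ 60.5 N

Torques about the foot: N_wall · 4.1 sin 76° = 11.5×9.8×2.05 cos 76° + 60×9.8×1.3 cos 76° → N_wall = 60.534 N.
ΣF_x = 0: f_floor = N_wall = 60.534 N.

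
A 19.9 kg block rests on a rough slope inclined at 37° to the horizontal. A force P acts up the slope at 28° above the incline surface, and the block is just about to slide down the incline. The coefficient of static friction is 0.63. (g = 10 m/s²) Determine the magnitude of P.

P ≈ 33.4 N

On the verge of sliding down the incline, friction equals μN and acts up the slope.
Perpendicular: N + P sin 28° = W cos 37° = 158.9 N.
Along incline: P cos 28° + μN = W sin 37° with W sin 37° = 119.8 N.
Solving the pair for P and N: P = 33.44 N, N = 143.2 N (and f = μN = 90.23 N).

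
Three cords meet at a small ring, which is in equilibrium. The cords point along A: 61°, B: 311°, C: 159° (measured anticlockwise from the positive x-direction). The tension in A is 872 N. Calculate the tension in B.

T_B ≈ 1840 N

Resolve: ΣF_x = 872 cos 61° + T_B cos 311° + T_C cos 159° = 0.
        ΣF_y = 872 sin 61° + T_B sin 311° + T_C sin 159° = 0.
The known terms sum to (422.8, 762.7) N, so 0.6561 T_B − 0.9336 T_C = -422.8 and -0.7547 T_B + 0.3584 T_C = -762.7.
Solving simultaneously: T_B = 1839 N, T_C = 1745 N.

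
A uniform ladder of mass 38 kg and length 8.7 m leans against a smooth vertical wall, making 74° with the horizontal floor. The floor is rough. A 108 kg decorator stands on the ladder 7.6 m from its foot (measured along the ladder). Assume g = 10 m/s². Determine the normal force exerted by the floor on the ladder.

N_floor ≈ 1460 N

ΣF_y = 0: N_floor = 38×10 + 108×10 = 1460 N.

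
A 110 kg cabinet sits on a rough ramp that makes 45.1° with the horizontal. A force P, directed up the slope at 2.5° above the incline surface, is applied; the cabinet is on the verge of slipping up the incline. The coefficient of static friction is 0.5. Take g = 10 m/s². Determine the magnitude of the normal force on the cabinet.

N ≈ 727 N

On the verge of sliding up the incline, friction equals μN and acts down the slope.
Perpendicular: N + P sin 2.5° = W cos 45.1° = 776.5 N.
Along incline: P cos 2.5° = W sin 45.1° + μN  with W sin 45.1° = 779.2 N.
Solving the pair for P and N: P = 1144 N, N = 726.6 N (and f = μN = 363.3 N).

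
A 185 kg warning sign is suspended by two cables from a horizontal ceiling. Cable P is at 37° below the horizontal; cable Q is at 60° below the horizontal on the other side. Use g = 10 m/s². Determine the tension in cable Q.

T_Q ≈ 1490 N

Weight W = 185 × 10 = 1850 N acts straight down.
Horizontal: T_P cos 37° = T_Q cos 60°  →  T_P = 0.6261 T_Q.
Vertical: T_P sin 37° + T_Q sin 60° = 1850.
Substituting the horizontal relation into the vertical equation gives 1.243 T_Q = 1850, so T_Q = 1489 N.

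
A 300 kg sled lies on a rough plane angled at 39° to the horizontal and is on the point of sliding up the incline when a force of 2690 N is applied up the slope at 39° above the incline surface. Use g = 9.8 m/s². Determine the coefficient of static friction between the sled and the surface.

On the verge of sliding up the incline, friction is at its maximum μN and acts down the slope.
Perpendicular to incline: N = W cos 39° − P sin 39° = 2285 − 1693 = 591.9 N.
Along incline: P cos 39° − μN = W sin 39° → μ = −(W sin 39° − P cos 39°) / N = 0.406.

μ ≈ 0.406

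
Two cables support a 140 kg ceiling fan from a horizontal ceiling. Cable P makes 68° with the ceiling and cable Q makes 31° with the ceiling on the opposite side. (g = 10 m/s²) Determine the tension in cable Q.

T_Q ≈ 531 N

Weight W = 140 × 10 = 1400 N acts straight down.
Horizontal: T_P cos 68° = T_Q cos 31°  →  T_P = 2.288 T_Q.
Vertical: T_P sin 68° + T_Q sin 31° = 1400.
Substituting the horizontal relation into the vertical equation gives 2.637 T_Q = 1400, so T_Q = 531 N.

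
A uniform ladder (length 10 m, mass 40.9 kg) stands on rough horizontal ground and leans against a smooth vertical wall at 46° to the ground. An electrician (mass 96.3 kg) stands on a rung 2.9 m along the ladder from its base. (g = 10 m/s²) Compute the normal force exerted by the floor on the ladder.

ΣF_y = 0: N_floor = 40.9×10 + 96.3×10 = 1372 N.

N_floor ≈ 1370 N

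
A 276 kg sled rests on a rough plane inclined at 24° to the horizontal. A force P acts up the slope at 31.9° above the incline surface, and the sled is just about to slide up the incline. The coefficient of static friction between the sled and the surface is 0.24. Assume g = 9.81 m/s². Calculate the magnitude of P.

P ≈ 1740 N

On the verge of sliding up the incline, friction equals μN and acts down the slope.
Perpendicular: N + P sin 31.9° = W cos 24° = 2473 N.
Along incline: P cos 31.9° = W sin 24° + μN  with W sin 24° = 1101 N.
Solving the pair for P and N: P = 1737 N, N = 1556 N (and f = μN = 373.3 N).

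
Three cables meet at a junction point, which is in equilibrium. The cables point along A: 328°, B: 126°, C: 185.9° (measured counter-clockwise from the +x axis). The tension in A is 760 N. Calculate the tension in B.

Resolve: ΣF_x = 760 cos 328° + T_B cos 126° + T_C cos 185.9° = 0.
        ΣF_y = 760 sin 328° + T_B sin 126° + T_C sin 185.9° = 0.
The known terms sum to (644.5, -402.7) N, so -0.5878 T_B − 0.9947 T_C = -644.5 and 0.8090 T_B − 0.1028 T_C = 402.7.
Solving simultaneously: T_B = 539.6 N, T_C = 329.1 N.

T_B ≈ 540 N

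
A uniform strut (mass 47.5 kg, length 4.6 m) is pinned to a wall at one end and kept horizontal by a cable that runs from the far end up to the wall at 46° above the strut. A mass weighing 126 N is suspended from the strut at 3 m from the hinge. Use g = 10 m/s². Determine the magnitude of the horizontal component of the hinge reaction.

H_x ≈ 309 N

Take torques about the hinge: T sin 46° · 4.6 = 47.5×10×2.3 + 126×3 = 1470.5 N·m.
So T = 1470.5 / (0.7193 × 4.6) = 444.4 N.
ΣF_x = 0: H_x = T cos 46° = 308.71 N.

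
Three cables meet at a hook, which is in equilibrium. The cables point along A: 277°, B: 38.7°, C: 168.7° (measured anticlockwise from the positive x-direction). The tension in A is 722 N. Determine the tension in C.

T_C ≈ 802 N

Resolve: ΣF_x = 722 cos 277° + T_B cos 38.7° + T_C cos 168.7° = 0.
        ΣF_y = 722 sin 277° + T_B sin 38.7° + T_C sin 168.7° = 0.
The known terms sum to (87.99, -716.6) N, so 0.7804 T_B − 0.9806 T_C = -87.99 and 0.6252 T_B + 0.1959 T_C = 716.6.
Solving simultaneously: T_B = 894.8 N, T_C = 801.9 N.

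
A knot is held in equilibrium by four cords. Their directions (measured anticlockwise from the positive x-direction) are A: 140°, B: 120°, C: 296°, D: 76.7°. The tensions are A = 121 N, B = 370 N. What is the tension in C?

T_C ≈ 571 N

Resolve: ΣF_x = 121 cos 140° + 370 cos 120° + T_C cos 296° + T_D cos 76.7° = 0.
        ΣF_y = 121 sin 140° + 370 sin 120° + T_C sin 296° + T_D sin 76.7° = 0.
The known terms sum to (-277.7, 398.2) N, so 0.4384 T_C + 0.2300 T_D = 277.7 and -0.8988 T_C + 0.9732 T_D = -398.2.
Solving simultaneously: T_C = 571.3 N, T_D = 118.5 N.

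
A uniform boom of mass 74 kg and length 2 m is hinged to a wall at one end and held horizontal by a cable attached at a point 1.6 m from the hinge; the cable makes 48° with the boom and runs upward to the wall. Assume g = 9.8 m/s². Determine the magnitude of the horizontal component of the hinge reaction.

H_x ≈ 408 N

Take torques about the hinge: T sin 48° · 1.6 = 74×9.8×1 = 725.2 N·m.
So T = 725.2 / (0.7431 × 1.6) = 609.91 N.
ΣF_x = 0: H_x = T cos 48° = 408.11 N.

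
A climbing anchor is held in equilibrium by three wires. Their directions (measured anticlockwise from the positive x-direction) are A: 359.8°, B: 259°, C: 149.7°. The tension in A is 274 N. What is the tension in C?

Resolve: ΣF_x = 274 cos 359.8° + T_B cos 259° + T_C cos 149.7° = 0.
        ΣF_y = 274 sin 359.8° + T_B sin 259° + T_C sin 149.7° = 0.
The known terms sum to (274, -0.9564) N, so -0.1908 T_B − 0.8634 T_C = -274 and -0.9816 T_B + 0.5045 T_C = 0.9564.
Solving simultaneously: T_B = 145.6 N, T_C = 285.2 N.

T_C ≈ 285 N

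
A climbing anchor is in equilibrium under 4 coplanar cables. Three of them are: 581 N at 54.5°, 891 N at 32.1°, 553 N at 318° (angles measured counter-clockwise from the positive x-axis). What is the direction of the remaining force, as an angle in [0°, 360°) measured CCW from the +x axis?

Sum the known components: ΣF_x = 1503 N, ΣF_y = 576.4 N.
For equilibrium the remaining force must supply (−ΣF_x, −ΣF_y) = (-1503, -576.4) N.
Magnitude = √((-1503)² + (-576.4)²) = 1610 N; direction = atan2(-576.4, -1503) = 201.0°.

θ ≈ 201°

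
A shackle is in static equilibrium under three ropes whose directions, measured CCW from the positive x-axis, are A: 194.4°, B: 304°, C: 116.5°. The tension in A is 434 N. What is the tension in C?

T_C ≈ 3130 N

Resolve: ΣF_x = 434 cos 194.4° + T_B cos 304° + T_C cos 116.5° = 0.
        ΣF_y = 434 sin 194.4° + T_B sin 304° + T_C sin 116.5° = 0.
The known terms sum to (-420.4, -107.9) N, so 0.5592 T_B − 0.4462 T_C = 420.4 and -0.8290 T_B + 0.8949 T_C = 107.9.
Solving simultaneously: T_B = 3251 N, T_C = 3132 N.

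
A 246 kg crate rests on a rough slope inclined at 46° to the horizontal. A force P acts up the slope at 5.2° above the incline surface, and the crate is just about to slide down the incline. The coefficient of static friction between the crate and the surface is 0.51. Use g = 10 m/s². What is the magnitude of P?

On the verge of sliding down the incline, friction equals μN and acts up the slope.
Perpendicular: N + P sin 5.2° = W cos 46° = 1709 N.
Along incline: P cos 5.2° + μN = W sin 46° with W sin 46° = 1770 N.
Solving the pair for P and N: P = 945.7 N, N = 1623 N (and f = μN = 827.8 N).

P ≈ 946 N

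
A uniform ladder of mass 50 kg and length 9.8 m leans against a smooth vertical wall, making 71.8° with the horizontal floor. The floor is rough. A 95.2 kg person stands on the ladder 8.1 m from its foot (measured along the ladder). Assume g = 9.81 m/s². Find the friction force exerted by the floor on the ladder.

f ≈ 334 N

Torques about the foot: N_wall · 9.8 sin 71.8° = 50×9.81×4.9 cos 71.8° + 95.2×9.81×8.1 cos 71.8° → N_wall = 334.42 N.
ΣF_x = 0: f_floor = N_wall = 334.42 N.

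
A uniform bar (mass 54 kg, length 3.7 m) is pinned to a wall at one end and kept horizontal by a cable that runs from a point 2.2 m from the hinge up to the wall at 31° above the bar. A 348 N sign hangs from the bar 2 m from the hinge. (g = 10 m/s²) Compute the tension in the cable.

T ≈ 1500 N

Take torques about the hinge: T sin 31° · 2.2 = 54×10×1.85 + 348×2 = 1695 N·m.
So T = 1695 / (0.5150 × 2.2) = 1495.9 N.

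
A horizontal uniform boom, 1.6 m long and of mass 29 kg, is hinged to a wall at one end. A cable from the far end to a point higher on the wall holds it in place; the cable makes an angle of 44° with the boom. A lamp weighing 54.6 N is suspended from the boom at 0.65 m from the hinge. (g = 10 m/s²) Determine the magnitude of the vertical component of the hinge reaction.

Take torques about the hinge: T sin 44° · 1.6 = 29×10×0.8 + 54.6×0.65 = 267.49 N·m.
So T = 267.49 / (0.6947 × 1.6) = 240.67 N.
ΣF_y = 0: H_y = (29×10 + 54.6) − T sin 44° = 344.6 − 167.18 = 177.42 N.

|H_y| ≈ 177 N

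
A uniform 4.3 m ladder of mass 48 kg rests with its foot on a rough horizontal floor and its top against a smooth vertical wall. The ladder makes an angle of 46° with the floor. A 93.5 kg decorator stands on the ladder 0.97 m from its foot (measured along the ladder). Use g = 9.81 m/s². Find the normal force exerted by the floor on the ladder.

ΣF_y = 0: N_floor = 48×9.81 + 93.5×9.81 = 1388.1 N.

N_floor ≈ 1390 N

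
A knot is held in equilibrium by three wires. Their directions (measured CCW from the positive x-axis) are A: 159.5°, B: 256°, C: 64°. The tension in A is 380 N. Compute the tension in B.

T_B ≈ 1820 N

Resolve: ΣF_x = 380 cos 159.5° + T_B cos 256° + T_C cos 64° = 0.
        ΣF_y = 380 sin 159.5° + T_B sin 256° + T_C sin 64° = 0.
The known terms sum to (-355.9, 133.1) N, so -0.2419 T_B + 0.4384 T_C = 355.9 and -0.9703 T_B + 0.8988 T_C = -133.1.
Solving simultaneously: T_B = 1819 N, T_C = 1816 N.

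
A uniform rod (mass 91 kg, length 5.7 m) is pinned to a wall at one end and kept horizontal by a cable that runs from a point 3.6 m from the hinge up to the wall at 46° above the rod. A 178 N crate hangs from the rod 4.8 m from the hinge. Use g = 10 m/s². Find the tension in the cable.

Take torques about the hinge: T sin 46° · 3.6 = 91×10×2.85 + 178×4.8 = 3447.9 N·m.
So T = 3447.9 / (0.7193 × 3.6) = 1331.4 N.

T ≈ 1330 N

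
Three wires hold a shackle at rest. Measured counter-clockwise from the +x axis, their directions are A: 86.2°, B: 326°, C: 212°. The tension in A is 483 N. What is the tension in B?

Resolve: ΣF_x = 483 cos 86.2° + T_B cos 326° + T_C cos 212° = 0.
        ΣF_y = 483 sin 86.2° + T_B sin 326° + T_C sin 212° = 0.
The known terms sum to (32.01, 481.9) N, so 0.8290 T_B − 0.8480 T_C = -32.01 and -0.5592 T_B − 0.5299 T_C = -481.9.
Solving simultaneously: T_B = 428.8 N, T_C = 457 N.

T_B ≈ 429 N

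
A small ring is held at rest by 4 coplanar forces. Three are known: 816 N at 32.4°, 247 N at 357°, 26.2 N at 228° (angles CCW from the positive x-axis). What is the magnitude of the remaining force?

Sum the known components: ΣF_x = 918.1 N, ΣF_y = 404.8 N.
For equilibrium the remaining force must supply (−ΣF_x, −ΣF_y) = (-918.1, -404.8) N.
Magnitude = √((-918.1)² + (-404.8)²) = 1003 N; direction = atan2(-404.8, -918.1) = 203.8°.

F ≈ 1000 N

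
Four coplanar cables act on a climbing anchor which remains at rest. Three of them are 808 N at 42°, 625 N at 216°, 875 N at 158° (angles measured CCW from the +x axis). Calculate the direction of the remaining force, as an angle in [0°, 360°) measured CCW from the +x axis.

Sum the known components: ΣF_x = -716.5 N, ΣF_y = 501.1 N.
For equilibrium the remaining force must supply (−ΣF_x, −ΣF_y) = (716.5, -501.1) N.
Magnitude = √((716.5)² + (-501.1)²) = 874.3 N; direction = atan2(-501.1, 716.5) = 325.0°.

θ ≈ 325°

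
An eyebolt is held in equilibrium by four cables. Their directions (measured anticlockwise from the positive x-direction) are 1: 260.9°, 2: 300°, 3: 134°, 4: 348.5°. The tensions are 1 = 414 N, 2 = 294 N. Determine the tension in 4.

T_4 ≈ 710 N

Resolve: ΣF_x = 414 cos 260.9° + 294 cos 300° + T_3 cos 134° + T_4 cos 348.5° = 0.
        ΣF_y = 414 sin 260.9° + 294 sin 300° + T_3 sin 134° + T_4 sin 348.5° = 0.
The known terms sum to (81.52, -663.4) N, so -0.6947 T_3 + 0.9799 T_4 = -81.52 and 0.7193 T_3 − 0.1994 T_4 = 663.4.
Solving simultaneously: T_3 = 1119 N, T_4 = 710.1 N.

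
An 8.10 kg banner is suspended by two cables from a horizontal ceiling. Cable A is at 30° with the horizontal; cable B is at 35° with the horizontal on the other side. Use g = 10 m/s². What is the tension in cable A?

Weight W = 8.10 × 10 = 81 N acts straight down.
Horizontal: T_A cos 30° = T_B cos 35°  →  T_B = 1.057 T_A.
Vertical: T_A sin 30° + T_B sin 35° = 81.
Substituting the horizontal relation into the vertical equation gives 1.106 T_A = 81, so T_A = 73.21 N.

T_A ≈ 73.2 N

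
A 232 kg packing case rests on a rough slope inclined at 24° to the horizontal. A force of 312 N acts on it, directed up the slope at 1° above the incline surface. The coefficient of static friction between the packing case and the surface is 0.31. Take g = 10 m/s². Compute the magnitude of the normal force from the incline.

N ≈ 2110 N

Axes along / perpendicular to the incline. W sin 24° = 943.6 N down-slope; W cos 24° = 2119 N into the surface.
Perpendicular: N = W cos 24° − P sin 1° = 2119 − 5.445 = 2114 N.
Along incline: P cos 1° + f = W sin 24° (friction acts up-slope) → f = 943.6 − 312 = 631.7 N.
|f| = 631.7 N ≤ μN = 655.3 N, so the packing case is indeed static.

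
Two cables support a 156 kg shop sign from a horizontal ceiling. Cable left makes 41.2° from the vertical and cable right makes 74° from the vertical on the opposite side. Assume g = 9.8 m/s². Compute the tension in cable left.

Angles from the horizontal: cable left is 90° − 41.2° = 48.8°, cable right is 90° − 74° = 16°.
Weight W = 156 × 9.8 = 1529 N acts straight down.
Horizontal: T_left cos 48.8° = T_right cos 16°  →  T_right = 0.6852 T_left.
Vertical: T_left sin 48.8° + T_right sin 16° = 1529.
Substituting the horizontal relation into the vertical equation gives 0.9413 T_left = 1529, so T_left = 1624 N.

T_left ≈ 1620 N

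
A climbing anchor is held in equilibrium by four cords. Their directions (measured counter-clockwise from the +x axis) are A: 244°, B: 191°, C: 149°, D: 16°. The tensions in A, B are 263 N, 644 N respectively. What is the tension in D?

Resolve: ΣF_x = 263 cos 244° + 644 cos 191° + T_C cos 149° + T_D cos 16° = 0.
        ΣF_y = 263 sin 244° + 644 sin 191° + T_C sin 149° + T_D sin 16° = 0.
The known terms sum to (-747.5, -359.3) N, so -0.8572 T_C + 0.9613 T_D = 747.5 and 0.5150 T_C + 0.2756 T_D = 359.3.
Solving simultaneously: T_C = 190.5 N, T_D = 947.4 N.

T_D ≈ 947 N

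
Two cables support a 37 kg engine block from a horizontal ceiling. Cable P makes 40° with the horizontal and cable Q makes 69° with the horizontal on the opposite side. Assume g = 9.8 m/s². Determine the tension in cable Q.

Weight W = 37 × 9.8 = 362.6 N acts straight down.
Horizontal: T_P cos 40° = T_Q cos 69°  →  T_P = 0.4678 T_Q.
Vertical: T_P sin 40° + T_Q sin 69° = 362.6.
Substituting the horizontal relation into the vertical equation gives 1.234 T_Q = 362.6, so T_Q = 293.8 N.

T_Q ≈ 294 N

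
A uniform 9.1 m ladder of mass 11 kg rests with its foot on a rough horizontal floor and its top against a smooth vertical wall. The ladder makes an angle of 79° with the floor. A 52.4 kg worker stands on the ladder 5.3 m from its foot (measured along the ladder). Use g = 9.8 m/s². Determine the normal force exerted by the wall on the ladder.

N_wall ≈ 68.6 N

Torques about the foot: N_wall · 9.1 sin 79° = 11×9.8×4.55 cos 79° + 52.4×9.8×5.3 cos 79° → N_wall = 68.613 N.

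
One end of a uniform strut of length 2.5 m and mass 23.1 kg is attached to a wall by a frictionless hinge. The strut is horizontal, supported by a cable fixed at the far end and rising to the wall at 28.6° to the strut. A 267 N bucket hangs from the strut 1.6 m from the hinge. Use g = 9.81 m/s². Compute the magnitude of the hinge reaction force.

|H| ≈ 562 N

Take torques about the hinge: T sin 28.6° · 2.5 = 23.1×9.81×1.25 + 267×1.6 = 710.46 N·m.
So T = 710.46 / (0.4787 × 2.5) = 593.67 N.
ΣF_x = 0: H_x = T cos 28.6° = 521.23 N.
ΣF_y = 0: H_y = (23.1×9.81 + 267) − T sin 28.6° = 493.61 − 284.19 = 209.43 N.
|H| = √(H_x² + H_y²) = √((521.23)² + (209.43)²) = 561.73 N.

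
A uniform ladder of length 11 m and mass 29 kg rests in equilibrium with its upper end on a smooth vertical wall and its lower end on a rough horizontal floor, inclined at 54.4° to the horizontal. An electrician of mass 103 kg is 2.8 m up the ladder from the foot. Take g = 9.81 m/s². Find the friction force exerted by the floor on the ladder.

Torques about the foot: N_wall · 11 sin 54.4° = 29×9.81×5.5 cos 54.4° + 103×9.81×2.8 cos 54.4° → N_wall = 285.97 N.
ΣF_x = 0: f_floor = N_wall = 285.97 N.

f ≈ 286 N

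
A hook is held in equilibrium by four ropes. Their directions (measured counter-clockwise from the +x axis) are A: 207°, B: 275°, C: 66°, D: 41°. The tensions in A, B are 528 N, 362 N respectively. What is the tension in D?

T_D ≈ 371 N

Resolve: ΣF_x = 528 cos 207° + 362 cos 275° + T_C cos 66° + T_D cos 41° = 0.
        ΣF_y = 528 sin 207° + 362 sin 275° + T_C sin 66° + T_D sin 41° = 0.
The known terms sum to (-438.9, -600.3) N, so 0.4067 T_C + 0.7547 T_D = 438.9 and 0.9135 T_C + 0.6561 T_D = 600.3.
Solving simultaneously: T_C = 390.7 N, T_D = 371 N.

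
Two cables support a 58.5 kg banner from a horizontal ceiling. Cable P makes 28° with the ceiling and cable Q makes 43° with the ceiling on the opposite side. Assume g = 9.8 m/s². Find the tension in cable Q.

T_Q ≈ 535 N

Weight W = 58.5 × 9.8 = 573.3 N acts straight down.
Horizontal: T_P cos 28° = T_Q cos 43°  →  T_P = 0.8283 T_Q.
Vertical: T_P sin 28° + T_Q sin 43° = 573.3.
Substituting the horizontal relation into the vertical equation gives 1.071 T_Q = 573.3, so T_Q = 535.4 N.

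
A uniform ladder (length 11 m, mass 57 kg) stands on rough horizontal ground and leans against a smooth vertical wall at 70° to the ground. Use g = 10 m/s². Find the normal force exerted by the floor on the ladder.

N_floor ≈ 570 N

ΣF_y = 0: N_floor = 57×10 = 570 N.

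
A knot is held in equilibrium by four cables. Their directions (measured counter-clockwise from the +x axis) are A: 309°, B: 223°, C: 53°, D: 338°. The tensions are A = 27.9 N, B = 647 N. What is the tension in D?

Resolve: ΣF_x = 27.9 cos 309° + 647 cos 223° + T_C cos 53° + T_D cos 338° = 0.
        ΣF_y = 27.9 sin 309° + 647 sin 223° + T_C sin 53° + T_D sin 338° = 0.
The known terms sum to (-455.6, -462.9) N, so 0.6018 T_C + 0.9272 T_D = 455.6 and 0.7986 T_C − 0.3746 T_D = 462.9.
Solving simultaneously: T_C = 621.1 N, T_D = 88.29 N.

T_D ≈ 88.3 N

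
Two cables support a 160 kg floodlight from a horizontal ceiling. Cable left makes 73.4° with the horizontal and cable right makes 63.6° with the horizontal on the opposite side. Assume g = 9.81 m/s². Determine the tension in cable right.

Weight W = 160 × 9.81 = 1570 N acts straight down.
Horizontal: T_left cos 73.4° = T_right cos 63.6°  →  T_left = 1.556 T_right.
Vertical: T_left sin 73.4° + T_right sin 63.6° = 1570.
Substituting the horizontal relation into the vertical equation gives 2.387 T_right = 1570, so T_right = 657.5 N.

T_right ≈ 658 N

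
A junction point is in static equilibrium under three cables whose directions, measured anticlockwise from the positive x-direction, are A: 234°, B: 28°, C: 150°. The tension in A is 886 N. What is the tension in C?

T_C ≈ 458 N

Resolve: ΣF_x = 886 cos 234° + T_B cos 28° + T_C cos 150° = 0.
        ΣF_y = 886 sin 234° + T_B sin 28° + T_C sin 150° = 0.
The known terms sum to (-520.8, -716.8) N, so 0.8829 T_B − 0.8660 T_C = 520.8 and 0.4695 T_B + 0.5000 T_C = 716.8.
Solving simultaneously: T_B = 1039 N, T_C = 458 N.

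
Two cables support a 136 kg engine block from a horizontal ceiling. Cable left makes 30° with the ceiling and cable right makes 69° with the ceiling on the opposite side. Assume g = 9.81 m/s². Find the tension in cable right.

Weight W = 136 × 9.81 = 1334 N acts straight down.
Horizontal: T_left cos 30° = T_right cos 69°  →  T_left = 0.4138 T_right.
Vertical: T_left sin 30° + T_right sin 69° = 1334.
Substituting the horizontal relation into the vertical equation gives 1.14 T_right = 1334, so T_right = 1170 N.

T_right ≈ 1170 N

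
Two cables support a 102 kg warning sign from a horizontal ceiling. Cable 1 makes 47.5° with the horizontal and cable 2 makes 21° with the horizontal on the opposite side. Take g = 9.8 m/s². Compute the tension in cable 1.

T_1 ≈ 1000 N

Weight W = 102 × 9.8 = 999.6 N acts straight down.
Horizontal: T_1 cos 47.5° = T_2 cos 21°  →  T_2 = 0.7237 T_1.
Vertical: T_1 sin 47.5° + T_2 sin 21° = 999.6.
Substituting the horizontal relation into the vertical equation gives 0.9966 T_1 = 999.6, so T_1 = 1003 N.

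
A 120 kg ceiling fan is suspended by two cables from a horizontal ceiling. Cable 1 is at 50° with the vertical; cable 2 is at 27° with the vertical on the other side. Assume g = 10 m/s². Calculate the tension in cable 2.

T_2 ≈ 943 N

Angles from the horizontal: cable 1 is 90° − 50° = 40°, cable 2 is 90° − 27° = 63°.
Weight W = 120 × 10 = 1200 N acts straight down.
Horizontal: T_1 cos 40° = T_2 cos 63°  →  T_1 = 0.5926 T_2.
Vertical: T_1 sin 40° + T_2 sin 63° = 1200.
Substituting the horizontal relation into the vertical equation gives 1.272 T_2 = 1200, so T_2 = 943.4 N.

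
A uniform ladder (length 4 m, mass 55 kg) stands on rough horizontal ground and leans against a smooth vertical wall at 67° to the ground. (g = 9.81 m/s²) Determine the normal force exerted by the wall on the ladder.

N_wall ≈ 115 N

Torques about the foot: N_wall · 4 sin 67° = 55×9.81×2 cos 67° → N_wall = 114.51 N.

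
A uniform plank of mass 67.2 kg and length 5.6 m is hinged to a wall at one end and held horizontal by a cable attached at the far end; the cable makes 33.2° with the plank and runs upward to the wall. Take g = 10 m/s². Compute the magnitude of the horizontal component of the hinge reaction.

Take torques about the hinge: T sin 33.2° · 5.6 = 67.2×10×2.8 = 1881.6 N·m.
So T = 1881.6 / (0.5476 × 5.6) = 613.63 N.
ΣF_x = 0: H_x = T cos 33.2° = 513.46 N.

H_x ≈ 513 N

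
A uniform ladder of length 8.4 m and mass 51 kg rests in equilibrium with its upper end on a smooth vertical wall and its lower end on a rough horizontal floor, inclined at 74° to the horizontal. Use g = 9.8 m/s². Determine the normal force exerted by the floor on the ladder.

N_floor ≈ 500 N

ΣF_y = 0: N_floor = 51×9.8 = 499.8 N.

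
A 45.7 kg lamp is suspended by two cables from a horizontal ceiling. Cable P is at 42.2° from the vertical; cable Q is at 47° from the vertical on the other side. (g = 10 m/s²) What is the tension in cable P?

T_P ≈ 334 N

Angles from the horizontal: cable P is 90° − 42.2° = 47.8°, cable Q is 90° − 47° = 43°.
Weight W = 45.7 × 10 = 457 N acts straight down.
Horizontal: T_P cos 47.8° = T_Q cos 43°  →  T_Q = 0.9185 T_P.
Vertical: T_P sin 47.8° + T_Q sin 43° = 457.
Substituting the horizontal relation into the vertical equation gives 1.367 T_P = 457, so T_P = 334.3 N.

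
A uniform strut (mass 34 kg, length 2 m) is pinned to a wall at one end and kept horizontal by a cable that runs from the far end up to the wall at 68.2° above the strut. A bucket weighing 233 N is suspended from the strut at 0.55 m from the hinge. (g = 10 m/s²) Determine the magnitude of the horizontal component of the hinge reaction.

H_x ≈ 93.6 N

Take torques about the hinge: T sin 68.2° · 2 = 34×10×1 + 233×0.55 = 468.15 N·m.
So T = 468.15 / (0.9285 × 2) = 252.1 N.
ΣF_x = 0: H_x = T cos 68.2° = 93.623 N.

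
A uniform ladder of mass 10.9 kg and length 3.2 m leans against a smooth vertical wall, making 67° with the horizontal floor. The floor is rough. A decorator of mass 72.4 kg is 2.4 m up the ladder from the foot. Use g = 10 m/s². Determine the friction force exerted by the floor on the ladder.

f ≈ 254 N

Torques about the foot: N_wall · 3.2 sin 67° = 10.9×10×1.6 cos 67° + 72.4×10×2.4 cos 67° → N_wall = 253.62 N.
ΣF_x = 0: f_floor = N_wall = 253.62 N.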